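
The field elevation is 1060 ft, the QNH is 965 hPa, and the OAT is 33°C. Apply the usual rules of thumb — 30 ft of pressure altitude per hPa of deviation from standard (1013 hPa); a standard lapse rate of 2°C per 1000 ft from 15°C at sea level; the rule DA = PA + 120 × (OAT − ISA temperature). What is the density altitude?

Pressure altitude = 1060 + (1013 − 965) × 30 = 1060 + (+1440) = 2500 ft.
ISA temperature at 2500 ft = 15 − 2 × (2500/1000) = 10°C.
ISA deviation = 33 − 10 = +23°C.
Density altitude = 2500 + 120 × (23) = 5260 ft.

5260 ft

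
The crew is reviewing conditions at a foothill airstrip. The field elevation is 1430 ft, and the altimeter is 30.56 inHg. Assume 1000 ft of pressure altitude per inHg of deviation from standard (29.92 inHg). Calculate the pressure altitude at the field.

Pressure correction = (29.92 − 30.56) × 1000 = -640 ft.
Pressure altitude = 1430 + (-640) = 790 ft.

790 ft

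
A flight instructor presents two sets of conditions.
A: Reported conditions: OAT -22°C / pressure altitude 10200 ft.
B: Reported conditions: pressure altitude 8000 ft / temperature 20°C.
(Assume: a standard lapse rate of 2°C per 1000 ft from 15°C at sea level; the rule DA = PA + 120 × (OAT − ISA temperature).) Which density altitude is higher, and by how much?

B by 2312 ft

A: ISA temp = -5.4°C, deviation -16.6°C, DA = 10200 + 120 × (-16.6) = 8208 ft.
B: ISA temp = -1°C, deviation +21°C, DA = 8000 + 120 × 21 = 10520 ft.
B is higher by 10520 − 8208 = 2312 ft.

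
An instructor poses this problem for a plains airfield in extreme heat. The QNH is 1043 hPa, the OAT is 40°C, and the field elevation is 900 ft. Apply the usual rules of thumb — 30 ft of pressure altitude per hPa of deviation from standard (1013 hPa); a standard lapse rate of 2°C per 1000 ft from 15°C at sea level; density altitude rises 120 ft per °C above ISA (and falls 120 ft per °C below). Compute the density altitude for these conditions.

3000 ft

Pressure altitude = 900 + (1013 − 1043) × 30 = 900 + (-900) = 0 ft.
ISA temperature at 0 ft = 15 − 2 × (0/1000) = 15°C.
ISA deviation = 40 − 15 = +25°C.
Density altitude = 0 + 120 × (25) = 3000 ft.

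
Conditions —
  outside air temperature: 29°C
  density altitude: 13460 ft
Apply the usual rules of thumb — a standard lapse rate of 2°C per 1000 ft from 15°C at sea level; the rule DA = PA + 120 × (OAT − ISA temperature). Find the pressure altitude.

DA = PA + 120 × (OAT − (15 − 2·PA/1000)) = PA + 120·OAT − 1800 + 0.24·PA = 1.24·PA + 120·OAT − 1800.
So 1.24·PA = 13460 − 120 × 29 + 1800 = 11780.
PA = 11780 / 1.24 = 9500 ft.

9500 ft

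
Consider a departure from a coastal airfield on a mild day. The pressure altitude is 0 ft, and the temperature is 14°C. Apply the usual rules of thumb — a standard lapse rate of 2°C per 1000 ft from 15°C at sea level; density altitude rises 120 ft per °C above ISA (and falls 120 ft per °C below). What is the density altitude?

ISA temperature at 0 ft = 15 − 2 × (0/1000) = 15°C.
ISA deviation = 14 − 15 = -1°C.
Density altitude = 0 + 120 × (-1) = 0 + (-120) = -120 ft.

-120 ft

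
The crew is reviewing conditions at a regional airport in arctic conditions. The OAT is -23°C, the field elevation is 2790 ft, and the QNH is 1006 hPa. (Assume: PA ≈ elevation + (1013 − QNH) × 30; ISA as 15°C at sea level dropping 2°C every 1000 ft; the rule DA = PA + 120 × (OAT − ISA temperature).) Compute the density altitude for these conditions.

Pressure altitude = 2790 + (1013 − 1006) × 30 = 2790 + (+210) = 3000 ft.
ISA temperature at 3000 ft = 15 − 2 × (3000/1000) = 9°C.
ISA deviation = -23 − 9 = -32°C.
Density altitude = 3000 + 120 × (-32) = -840 ft.

-840 ft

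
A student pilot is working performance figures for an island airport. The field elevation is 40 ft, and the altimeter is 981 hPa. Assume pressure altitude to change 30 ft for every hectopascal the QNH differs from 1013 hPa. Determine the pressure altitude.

1000 ft

Pressure correction = (1013 − 981) × 30 = +960 ft.
Pressure altitude = 40 + (+960) = 1000 ft.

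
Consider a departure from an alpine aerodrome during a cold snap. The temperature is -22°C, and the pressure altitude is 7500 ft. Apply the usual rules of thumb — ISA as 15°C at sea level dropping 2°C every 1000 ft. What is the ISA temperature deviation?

ISA-22°C

ISA temperature at 7500 ft = 15 − 2 × (7500/1000) = 0°C.
Deviation = OAT − ISA = -22 − 0 = -22°C.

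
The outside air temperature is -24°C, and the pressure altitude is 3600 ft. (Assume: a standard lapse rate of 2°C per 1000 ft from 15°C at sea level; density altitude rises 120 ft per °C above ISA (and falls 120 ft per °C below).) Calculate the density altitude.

ISA temperature at 3600 ft = 15 − 2 × (3600/1000) = 7.8°C.
ISA deviation = -24 − 7.8 = -31.8°C.
Density altitude = 3600 + 120 × (-31.8) = 3600 + (-3816) = -216 ft.

-216 ft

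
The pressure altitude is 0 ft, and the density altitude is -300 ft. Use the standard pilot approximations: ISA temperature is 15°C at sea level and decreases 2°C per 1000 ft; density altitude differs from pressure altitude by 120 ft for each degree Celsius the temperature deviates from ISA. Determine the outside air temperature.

Density altitude − pressure altitude = -300 − 0 = -300 ft.
At 120 ft/°C that is an ISA deviation of -300/120 = -2.5°C.
ISA temperature at 0 ft = 15 − 2 × (0/1000) = 15°C.
OAT = ISA + deviation = 15 + (-2.5) = 12.5°C.

12.5°C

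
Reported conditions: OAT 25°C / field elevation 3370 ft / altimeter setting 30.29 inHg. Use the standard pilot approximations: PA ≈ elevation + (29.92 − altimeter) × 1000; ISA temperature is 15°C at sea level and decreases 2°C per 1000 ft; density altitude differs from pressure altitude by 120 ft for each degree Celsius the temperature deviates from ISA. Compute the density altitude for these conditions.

4920 ft

Pressure altitude = 3370 + (29.92 − 30.29) × 1000 = 3370 + (-370) = 3000 ft.
ISA temperature at 3000 ft = 15 − 2 × (3000/1000) = 9°C.
ISA deviation = 25 − 9 = +16°C.
Density altitude = 3000 + 120 × (16) = 4920 ft.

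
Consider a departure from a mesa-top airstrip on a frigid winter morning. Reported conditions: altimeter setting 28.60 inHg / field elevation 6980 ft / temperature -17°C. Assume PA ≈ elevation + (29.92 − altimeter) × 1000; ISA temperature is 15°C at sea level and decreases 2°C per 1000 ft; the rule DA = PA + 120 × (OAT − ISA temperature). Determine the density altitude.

6452 ft

Pressure altitude = 6980 + (29.92 − 28.60) × 1000 = 6980 + (+1320) = 8300 ft.
ISA temperature at 8300 ft = 15 − 2 × (8300/1000) = -1.6°C.
ISA deviation = -17 − (-1.6) = -15.4°C.
Density altitude = 8300 + 120 × (-15.4) = 6452 ft.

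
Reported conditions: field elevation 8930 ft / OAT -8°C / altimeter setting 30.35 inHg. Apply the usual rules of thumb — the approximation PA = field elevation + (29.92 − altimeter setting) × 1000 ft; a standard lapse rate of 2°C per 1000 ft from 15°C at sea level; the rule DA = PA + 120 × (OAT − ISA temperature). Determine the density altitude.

7780 ft

Pressure altitude = 8930 + (29.92 − 30.35) × 1000 = 8930 + (-430) = 8500 ft.
ISA temperature at 8500 ft = 15 − 2 × (8500/1000) = -2°C.
ISA deviation = -8 − (-2) = -6°C.
Density altitude = 8500 + 120 × (-6) = 7780 ft.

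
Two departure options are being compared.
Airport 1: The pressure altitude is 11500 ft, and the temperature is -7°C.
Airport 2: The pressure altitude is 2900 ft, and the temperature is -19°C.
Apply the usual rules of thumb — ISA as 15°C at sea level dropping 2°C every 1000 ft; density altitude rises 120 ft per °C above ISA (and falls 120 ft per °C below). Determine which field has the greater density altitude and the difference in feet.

Airport 1 by 12104 ft

Airport 1: ISA temp = -8°C, deviation +1°C, DA = 11500 + 120 × 1 = 11620 ft.
Airport 2: ISA temp = 9.2°C, deviation -28.2°C, DA = 2900 + 120 × (-28.2) = -484 ft.
Airport 1 is higher by 11620 − (-484) = 12104 ft.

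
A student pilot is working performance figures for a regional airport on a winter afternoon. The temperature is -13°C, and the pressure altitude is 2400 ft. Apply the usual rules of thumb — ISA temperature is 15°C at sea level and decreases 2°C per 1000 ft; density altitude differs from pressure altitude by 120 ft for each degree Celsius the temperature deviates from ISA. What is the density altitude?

-384 ft

ISA temperature at 2400 ft = 15 − 2 × (2400/1000) = 10.2°C.
ISA deviation = -13 − 10.2 = -23.2°C.
Density altitude = 2400 + 120 × (-23.2) = 2400 + (-2784) = -384 ft.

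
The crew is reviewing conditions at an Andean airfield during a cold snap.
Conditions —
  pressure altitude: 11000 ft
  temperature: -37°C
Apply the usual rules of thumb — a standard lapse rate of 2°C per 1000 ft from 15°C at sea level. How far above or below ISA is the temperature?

ISA temperature at 11000 ft = 15 − 2 × (11000/1000) = -7°C.
Deviation = OAT − ISA = -37 − (-7) = -30°C.

ISA-30°C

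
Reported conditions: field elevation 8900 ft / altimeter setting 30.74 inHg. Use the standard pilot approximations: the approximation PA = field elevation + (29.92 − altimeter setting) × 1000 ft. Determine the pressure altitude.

Pressure correction = (29.92 − 30.74) × 1000 = -820 ft.
Pressure altitude = 8900 + (-820) = 8080 ft.

8080 ft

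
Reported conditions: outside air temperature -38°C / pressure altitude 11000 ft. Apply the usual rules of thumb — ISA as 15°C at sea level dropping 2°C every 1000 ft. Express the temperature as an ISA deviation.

ISA temperature at 11000 ft = 15 − 2 × (11000/1000) = -7°C.
Deviation = OAT − ISA = -38 − (-7) = -31°C.

ISA-31°C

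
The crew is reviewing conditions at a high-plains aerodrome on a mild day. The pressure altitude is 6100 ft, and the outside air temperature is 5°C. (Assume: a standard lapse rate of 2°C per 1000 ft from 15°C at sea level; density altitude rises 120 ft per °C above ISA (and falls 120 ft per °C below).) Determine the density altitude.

6364 ft

ISA temperature at 6100 ft = 15 − 2 × (6100/1000) = 2.8°C.
ISA deviation = 5 − 2.8 = +2.2°C.
Density altitude = 6100 + 120 × (2.2) = 6100 + (+264) = 6364 ft.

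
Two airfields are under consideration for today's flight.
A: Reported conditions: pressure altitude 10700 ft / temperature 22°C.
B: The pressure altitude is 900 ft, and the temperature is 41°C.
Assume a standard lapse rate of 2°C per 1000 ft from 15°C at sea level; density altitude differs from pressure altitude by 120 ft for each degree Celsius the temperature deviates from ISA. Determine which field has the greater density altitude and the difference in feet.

A: ISA temp = -6.4°C, deviation +28.4°C, DA = 10700 + 120 × 28.4 = 14108 ft.
B: ISA temp = 13.2°C, deviation +27.8°C, DA = 900 + 120 × 27.8 = 4236 ft.
A is higher by 14108 − 4236 = 9872 ft.

A by 9872 ft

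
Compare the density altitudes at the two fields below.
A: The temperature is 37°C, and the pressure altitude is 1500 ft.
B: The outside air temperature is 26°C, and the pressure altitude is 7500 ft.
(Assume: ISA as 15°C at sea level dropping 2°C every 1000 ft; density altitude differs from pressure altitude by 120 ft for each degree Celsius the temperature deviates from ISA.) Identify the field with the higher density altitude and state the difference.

A: ISA temp = 12°C, deviation +25°C, DA = 1500 + 120 × 25 = 4500 ft.
B: ISA temp = 0°C, deviation +26°C, DA = 7500 + 120 × 26 = 10620 ft.
B is higher by 10620 − 4500 = 6120 ft.

B by 6120 ft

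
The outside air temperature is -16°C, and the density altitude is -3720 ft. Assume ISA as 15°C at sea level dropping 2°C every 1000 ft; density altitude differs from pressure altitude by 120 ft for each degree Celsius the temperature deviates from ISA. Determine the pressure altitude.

0 ft

DA = PA + 120 × (OAT − (15 − 2·PA/1000)) = PA + 120·OAT − 1800 + 0.24·PA = 1.24·PA + 120·OAT − 1800.
So 1.24·PA = -3720 − 120 × (-16) + 1800 = 0.
PA = 0 / 1.24 = 0 ft.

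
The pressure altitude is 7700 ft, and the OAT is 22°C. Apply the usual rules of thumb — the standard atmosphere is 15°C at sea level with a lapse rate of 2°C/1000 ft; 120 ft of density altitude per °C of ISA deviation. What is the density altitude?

10388 ft

ISA temperature at 7700 ft = 15 − 2 × (7700/1000) = -0.4°C.
ISA deviation = 22 − (-0.4) = +22.4°C.
Density altitude = 7700 + 120 × (22.4) = 7700 + (+2688) = 10388 ft.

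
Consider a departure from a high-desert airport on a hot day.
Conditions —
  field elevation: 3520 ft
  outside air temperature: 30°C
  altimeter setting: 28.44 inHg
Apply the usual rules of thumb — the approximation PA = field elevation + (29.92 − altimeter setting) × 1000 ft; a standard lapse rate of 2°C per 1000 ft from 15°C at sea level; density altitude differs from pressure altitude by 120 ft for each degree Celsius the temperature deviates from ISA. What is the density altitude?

8000 ft

Pressure altitude = 3520 + (29.92 − 28.44) × 1000 = 3520 + (+1480) = 5000 ft.
ISA temperature at 5000 ft = 15 − 2 × (5000/1000) = 5°C.
ISA deviation = 30 − 5 = +25°C.
Density altitude = 5000 + 120 × (25) = 8000 ft.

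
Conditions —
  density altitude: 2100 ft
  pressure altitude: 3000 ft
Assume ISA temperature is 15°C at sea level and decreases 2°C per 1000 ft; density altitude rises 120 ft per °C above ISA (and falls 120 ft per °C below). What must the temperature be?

Density altitude − pressure altitude = 2100 − 3000 = -900 ft.
At 120 ft/°C that is an ISA deviation of -900/120 = -7.5°C.
ISA temperature at 3000 ft = 15 − 2 × (3000/1000) = 9°C.
OAT = ISA + deviation = 9 + (-7.5) = 1.5°C.

1.5°C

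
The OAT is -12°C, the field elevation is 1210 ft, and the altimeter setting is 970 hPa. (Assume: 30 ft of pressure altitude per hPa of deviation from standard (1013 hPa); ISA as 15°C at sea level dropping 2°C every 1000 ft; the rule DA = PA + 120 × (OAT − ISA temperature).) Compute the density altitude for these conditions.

Pressure altitude = 1210 + (1013 − 970) × 30 = 1210 + (+1290) = 2500 ft.
ISA temperature at 2500 ft = 15 − 2 × (2500/1000) = 10°C.
ISA deviation = -12 − 10 = -22°C.
Density altitude = 2500 + 120 × (-22) = -140 ft.

-140 ft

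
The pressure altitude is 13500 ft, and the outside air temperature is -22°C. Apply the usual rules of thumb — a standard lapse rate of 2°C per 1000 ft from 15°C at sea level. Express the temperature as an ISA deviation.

ISA temperature at 13500 ft = 15 − 2 × (13500/1000) = -12°C.
Deviation = OAT − ISA = -22 − (-12) = -10°C.

ISA-10°C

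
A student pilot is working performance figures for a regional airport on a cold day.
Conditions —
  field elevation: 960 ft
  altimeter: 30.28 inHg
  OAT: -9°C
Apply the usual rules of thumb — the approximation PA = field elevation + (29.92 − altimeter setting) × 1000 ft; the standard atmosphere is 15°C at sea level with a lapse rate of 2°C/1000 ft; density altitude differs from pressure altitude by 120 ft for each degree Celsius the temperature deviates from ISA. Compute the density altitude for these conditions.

Pressure altitude = 960 + (29.92 − 30.28) × 1000 = 960 + (-360) = 600 ft.
ISA temperature at 600 ft = 15 − 2 × (600/1000) = 13.8°C.
ISA deviation = -9 − 13.8 = -22.8°C.
Density altitude = 600 + 120 × (-22.8) = -2136 ft.

-2136 ft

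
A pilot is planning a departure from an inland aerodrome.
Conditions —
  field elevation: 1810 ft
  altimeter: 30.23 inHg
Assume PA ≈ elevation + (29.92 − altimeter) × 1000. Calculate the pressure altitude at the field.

Pressure correction = (29.92 − 30.23) × 1000 = -310 ft.
Pressure altitude = 1810 + (-310) = 1500 ft.

1500 ft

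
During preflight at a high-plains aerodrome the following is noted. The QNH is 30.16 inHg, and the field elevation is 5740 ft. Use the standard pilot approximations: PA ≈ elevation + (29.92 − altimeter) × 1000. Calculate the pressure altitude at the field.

Pressure correction = (29.92 − 30.16) × 1000 = -240 ft.
Pressure altitude = 5740 + (-240) = 5500 ft.

5500 ft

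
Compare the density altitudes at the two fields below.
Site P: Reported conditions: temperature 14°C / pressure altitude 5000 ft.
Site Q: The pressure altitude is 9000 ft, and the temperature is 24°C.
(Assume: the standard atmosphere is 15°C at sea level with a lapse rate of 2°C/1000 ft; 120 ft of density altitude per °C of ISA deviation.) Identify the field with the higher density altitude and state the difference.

Site Q by 6160 ft

Site P: ISA temp = 5°C, deviation +9°C, DA = 5000 + 120 × 9 = 6080 ft.
Site Q: ISA temp = -3°C, deviation +27°C, DA = 9000 + 120 × 27 = 12240 ft.
Site Q is higher by 12240 − 6080 = 6160 ft.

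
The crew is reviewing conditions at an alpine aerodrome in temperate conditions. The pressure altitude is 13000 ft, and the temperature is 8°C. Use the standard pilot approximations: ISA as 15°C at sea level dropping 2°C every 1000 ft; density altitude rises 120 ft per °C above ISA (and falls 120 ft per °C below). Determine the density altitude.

15280 ft

ISA temperature at 13000 ft = 15 − 2 × (13000/1000) = -11°C.
ISA deviation = 8 − (-11) = +19°C.
Density altitude = 13000 + 120 × (19) = 13000 + (+2280) = 15280 ft.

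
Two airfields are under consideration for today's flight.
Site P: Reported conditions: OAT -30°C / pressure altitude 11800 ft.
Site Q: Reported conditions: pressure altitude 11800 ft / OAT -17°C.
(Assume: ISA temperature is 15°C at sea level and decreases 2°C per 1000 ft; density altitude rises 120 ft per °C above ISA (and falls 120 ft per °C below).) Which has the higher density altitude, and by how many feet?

Site Q by 1560 ft

Site P: ISA temp = -8.6°C, deviation -21.4°C, DA = 11800 + 120 × (-21.4) = 9232 ft.
Site Q: ISA temp = -8.6°C, deviation -8.4°C, DA = 11800 + 120 × (-8.4) = 10792 ft.
Site Q is higher by 10792 − 9232 = 1560 ft.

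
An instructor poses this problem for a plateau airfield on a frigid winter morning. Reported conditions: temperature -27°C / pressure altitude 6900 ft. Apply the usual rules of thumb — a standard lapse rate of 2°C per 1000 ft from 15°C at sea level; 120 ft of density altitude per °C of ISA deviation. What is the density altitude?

ISA temperature at 6900 ft = 15 − 2 × (6900/1000) = 1.2°C.
ISA deviation = -27 − 1.2 = -28.2°C.
Density altitude = 6900 + 120 × (-28.2) = 6900 + (-3384) = 3516 ft.

3516 ft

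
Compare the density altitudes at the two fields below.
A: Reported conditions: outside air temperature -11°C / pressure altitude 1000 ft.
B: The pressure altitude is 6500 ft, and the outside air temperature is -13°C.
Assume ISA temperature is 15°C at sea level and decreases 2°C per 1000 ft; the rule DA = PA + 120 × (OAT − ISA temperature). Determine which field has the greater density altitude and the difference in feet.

B by 6580 ft

A: ISA temp = 13°C, deviation -24°C, DA = 1000 + 120 × (-24) = -1880 ft.
B: ISA temp = 2°C, deviation -15°C, DA = 6500 + 120 × (-15) = 4700 ft.
B is higher by 4700 − (-1880) = 6580 ft.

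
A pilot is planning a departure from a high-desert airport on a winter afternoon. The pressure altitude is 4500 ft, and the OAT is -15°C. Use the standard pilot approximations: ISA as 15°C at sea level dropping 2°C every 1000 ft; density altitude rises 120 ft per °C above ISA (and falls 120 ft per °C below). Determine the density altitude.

ISA temperature at 4500 ft = 15 − 2 × (4500/1000) = 6°C.
ISA deviation = -15 − 6 = -21°C.
Density altitude = 4500 + 120 × (-21) = 4500 + (-2520) = 1980 ft.

1980 ft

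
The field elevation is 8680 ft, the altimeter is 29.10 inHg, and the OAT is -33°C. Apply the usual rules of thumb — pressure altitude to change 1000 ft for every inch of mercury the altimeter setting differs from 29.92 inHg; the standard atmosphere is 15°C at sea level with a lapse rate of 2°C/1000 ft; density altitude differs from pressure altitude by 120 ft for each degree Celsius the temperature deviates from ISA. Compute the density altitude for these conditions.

6020 ft

Pressure altitude = 8680 + (29.92 − 29.10) × 1000 = 8680 + (+820) = 9500 ft.
ISA temperature at 9500 ft = 15 − 2 × (9500/1000) = -4°C.
ISA deviation = -33 − (-4) = -29°C.
Density altitude = 9500 + 120 × (-29) = 6020 ft.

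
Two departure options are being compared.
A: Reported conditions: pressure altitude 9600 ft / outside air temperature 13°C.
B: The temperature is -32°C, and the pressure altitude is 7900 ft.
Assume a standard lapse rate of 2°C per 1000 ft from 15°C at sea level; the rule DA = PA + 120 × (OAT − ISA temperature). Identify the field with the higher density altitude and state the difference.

A by 7508 ft

A: ISA temp = -4.2°C, deviation +17.2°C, DA = 9600 + 120 × 17.2 = 11664 ft.
B: ISA temp = -0.8°C, deviation -31.2°C, DA = 7900 + 120 × (-31.2) = 4156 ft.
A is higher by 11664 − 4156 = 7508 ft.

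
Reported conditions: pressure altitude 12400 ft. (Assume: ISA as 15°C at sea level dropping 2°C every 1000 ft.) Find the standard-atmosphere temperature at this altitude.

-9.8°C

ISA temperature = 15 − 2 × (12400/1000) = 15 − 24.8 = -9.8°C.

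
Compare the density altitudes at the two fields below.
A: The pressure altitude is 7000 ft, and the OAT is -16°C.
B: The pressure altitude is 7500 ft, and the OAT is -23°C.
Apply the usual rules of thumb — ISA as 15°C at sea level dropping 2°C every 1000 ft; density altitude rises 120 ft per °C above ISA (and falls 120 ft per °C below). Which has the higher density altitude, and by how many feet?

A by 220 ft

A: ISA temp = 1°C, deviation -17°C, DA = 7000 + 120 × (-17) = 4960 ft.
B: ISA temp = 0°C, deviation -23°C, DA = 7500 + 120 × (-23) = 4740 ft.
A is higher by 4960 − 4740 = 220 ft.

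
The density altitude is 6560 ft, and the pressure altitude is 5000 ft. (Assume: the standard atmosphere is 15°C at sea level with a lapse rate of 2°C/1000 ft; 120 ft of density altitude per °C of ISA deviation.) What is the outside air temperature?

18°C

Density altitude − pressure altitude = 6560 − 5000 = +1560 ft.
At 120 ft/°C that is an ISA deviation of 1560/120 = +13°C.
ISA temperature at 5000 ft = 15 − 2 × (5000/1000) = 5°C.
OAT = ISA + deviation = 5 + (+13) = 18°C.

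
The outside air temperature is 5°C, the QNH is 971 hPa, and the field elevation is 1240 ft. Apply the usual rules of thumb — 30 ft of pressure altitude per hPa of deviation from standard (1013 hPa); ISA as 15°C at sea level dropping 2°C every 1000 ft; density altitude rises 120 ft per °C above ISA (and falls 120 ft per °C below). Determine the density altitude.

1900 ft

Pressure altitude = 1240 + (1013 − 971) × 30 = 1240 + (+1260) = 2500 ft.
ISA temperature at 2500 ft = 15 − 2 × (2500/1000) = 10°C.
ISA deviation = 5 − 10 = -5°C.
Density altitude = 2500 + 120 × (-5) = 1900 ft.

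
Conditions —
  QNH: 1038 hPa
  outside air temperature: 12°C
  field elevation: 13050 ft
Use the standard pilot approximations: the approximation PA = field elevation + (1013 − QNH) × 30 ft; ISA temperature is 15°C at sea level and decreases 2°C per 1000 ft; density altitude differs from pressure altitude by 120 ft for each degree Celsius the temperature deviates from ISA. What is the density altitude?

14892 ft

Pressure altitude = 13050 + (1013 − 1038) × 30 = 13050 + (-750) = 12300 ft.
ISA temperature at 12300 ft = 15 − 2 × (12300/1000) = -9.6°C.
ISA deviation = 12 − (-9.6) = +21.6°C.
Density altitude = 12300 + 120 × (21.6) = 14892 ft.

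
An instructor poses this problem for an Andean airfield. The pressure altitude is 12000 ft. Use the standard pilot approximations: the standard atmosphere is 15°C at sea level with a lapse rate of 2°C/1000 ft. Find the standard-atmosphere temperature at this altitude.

-9°C

ISA temperature = 15 − 2 × (12000/1000) = 15 − 24 = -9°C.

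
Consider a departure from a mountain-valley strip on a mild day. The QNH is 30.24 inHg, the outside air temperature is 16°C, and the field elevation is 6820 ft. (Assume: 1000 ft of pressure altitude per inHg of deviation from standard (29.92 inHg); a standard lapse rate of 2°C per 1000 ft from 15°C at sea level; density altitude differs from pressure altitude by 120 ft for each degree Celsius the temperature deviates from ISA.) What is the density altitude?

8180 ft

Pressure altitude = 6820 + (29.92 − 30.24) × 1000 = 6820 + (-320) = 6500 ft.
ISA temperature at 6500 ft = 15 − 2 × (6500/1000) = 2°C.
ISA deviation = 16 − 2 = +14°C.
Density altitude = 6500 + 120 × (14) = 8180 ft.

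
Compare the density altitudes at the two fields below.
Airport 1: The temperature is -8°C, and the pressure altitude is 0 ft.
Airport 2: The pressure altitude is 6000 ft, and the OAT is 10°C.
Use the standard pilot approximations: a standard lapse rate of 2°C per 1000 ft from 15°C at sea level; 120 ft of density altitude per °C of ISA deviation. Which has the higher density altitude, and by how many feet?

Airport 2 by 9600 ft

Airport 1: ISA temp = 15°C, deviation -23°C, DA = 0 + 120 × (-23) = -2760 ft.
Airport 2: ISA temp = 3°C, deviation +7°C, DA = 6000 + 120 × 7 = 6840 ft.
Airport 2 is higher by 6840 − (-2760) = 9600 ft.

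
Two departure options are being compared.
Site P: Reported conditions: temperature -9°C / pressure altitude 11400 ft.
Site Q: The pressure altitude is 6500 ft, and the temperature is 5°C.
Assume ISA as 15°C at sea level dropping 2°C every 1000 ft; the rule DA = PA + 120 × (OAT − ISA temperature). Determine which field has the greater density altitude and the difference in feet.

Site P: ISA temp = -7.8°C, deviation -1.2°C, DA = 11400 + 120 × (-1.2) = 11256 ft.
Site Q: ISA temp = 2°C, deviation +3°C, DA = 6500 + 120 × 3 = 6860 ft.
Site P is higher by 11256 − 6860 = 4396 ft.

Site P by 4396 ft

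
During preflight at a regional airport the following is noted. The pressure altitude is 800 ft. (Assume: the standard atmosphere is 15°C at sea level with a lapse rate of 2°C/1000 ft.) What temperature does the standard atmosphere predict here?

ISA temperature = 15 − 2 × (800/1000) = 15 − 1.6 = 13.4°C.

13.4°C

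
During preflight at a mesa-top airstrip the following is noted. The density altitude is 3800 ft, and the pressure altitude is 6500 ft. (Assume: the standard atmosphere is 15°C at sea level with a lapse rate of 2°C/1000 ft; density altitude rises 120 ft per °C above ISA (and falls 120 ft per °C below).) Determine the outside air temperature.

-20.5°C

Density altitude − pressure altitude = 3800 − 6500 = -2700 ft.
At 120 ft/°C that is an ISA deviation of -2700/120 = -22.5°C.
ISA temperature at 6500 ft = 15 − 2 × (6500/1000) = 2°C.
OAT = ISA + deviation = 2 + (-22.5) = -20.5°C.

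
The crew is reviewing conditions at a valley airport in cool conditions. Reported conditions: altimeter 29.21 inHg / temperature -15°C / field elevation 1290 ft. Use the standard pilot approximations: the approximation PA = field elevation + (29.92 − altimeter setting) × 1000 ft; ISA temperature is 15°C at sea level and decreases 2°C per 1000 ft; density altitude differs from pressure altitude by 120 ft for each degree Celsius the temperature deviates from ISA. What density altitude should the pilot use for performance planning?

-1120 ft

Pressure altitude = 1290 + (29.92 − 29.21) × 1000 = 1290 + (+710) = 2000 ft.
ISA temperature at 2000 ft = 15 − 2 × (2000/1000) = 11°C.
ISA deviation = -15 − 11 = -26°C.
Density altitude = 2000 + 120 × (-26) = -1120 ft.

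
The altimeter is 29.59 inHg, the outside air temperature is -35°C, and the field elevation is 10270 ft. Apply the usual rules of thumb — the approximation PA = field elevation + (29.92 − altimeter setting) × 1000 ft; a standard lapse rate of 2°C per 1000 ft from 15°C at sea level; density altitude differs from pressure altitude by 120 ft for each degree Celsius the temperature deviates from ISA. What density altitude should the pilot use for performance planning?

Pressure altitude = 10270 + (29.92 − 29.59) × 1000 = 10270 + (+330) = 10600 ft.
ISA temperature at 10600 ft = 15 − 2 × (10600/1000) = -6.2°C.
ISA deviation = -35 − (-6.2) = -28.8°C.
Density altitude = 10600 + 120 × (-28.8) = 7144 ft.

7144 ft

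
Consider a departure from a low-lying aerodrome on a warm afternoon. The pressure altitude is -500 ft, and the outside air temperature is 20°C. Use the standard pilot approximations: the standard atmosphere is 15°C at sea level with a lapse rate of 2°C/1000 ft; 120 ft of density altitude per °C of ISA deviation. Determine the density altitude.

ISA temperature at -500 ft = 15 − 2 × (-500/1000) = 16°C.
ISA deviation = 20 − 16 = +4°C.
Density altitude = -500 + 120 × (4) = -500 + (+480) = -20 ft.

-20 ft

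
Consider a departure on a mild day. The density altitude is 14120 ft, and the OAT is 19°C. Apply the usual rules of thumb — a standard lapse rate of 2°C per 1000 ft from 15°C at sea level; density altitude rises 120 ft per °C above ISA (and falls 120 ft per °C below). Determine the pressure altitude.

DA = PA + 120 × (OAT − (15 − 2·PA/1000)) = PA + 120·OAT − 1800 + 0.24·PA = 1.24·PA + 120·OAT − 1800.
So 1.24·PA = 14120 − 120 × 19 + 1800 = 13640.
PA = 13640 / 1.24 = 11000 ft.

11000 ft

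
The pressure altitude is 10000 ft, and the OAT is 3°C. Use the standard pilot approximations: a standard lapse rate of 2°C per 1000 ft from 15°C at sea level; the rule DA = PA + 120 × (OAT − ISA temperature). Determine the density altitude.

ISA temperature at 10000 ft = 15 − 2 × (10000/1000) = -5°C.
ISA deviation = 3 − (-5) = +8°C.
Density altitude = 10000 + 120 × (8) = 10000 + (+960) = 10960 ft.

10960 ft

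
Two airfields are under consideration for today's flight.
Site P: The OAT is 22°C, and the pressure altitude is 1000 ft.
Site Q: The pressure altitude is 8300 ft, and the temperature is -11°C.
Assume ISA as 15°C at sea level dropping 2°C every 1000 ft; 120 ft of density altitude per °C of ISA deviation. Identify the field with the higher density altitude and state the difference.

Site Q by 5092 ft

Site P: ISA temp = 13°C, deviation +9°C, DA = 1000 + 120 × 9 = 2080 ft.
Site Q: ISA temp = -1.6°C, deviation -9.4°C, DA = 8300 + 120 × (-9.4) = 7172 ft.
Site Q is higher by 7172 − 2080 = 5092 ft.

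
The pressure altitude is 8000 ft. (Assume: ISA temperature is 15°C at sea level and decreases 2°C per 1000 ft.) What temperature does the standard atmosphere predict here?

ISA temperature = 15 − 2 × (8000/1000) = 15 − 16 = -1°C.

-1°C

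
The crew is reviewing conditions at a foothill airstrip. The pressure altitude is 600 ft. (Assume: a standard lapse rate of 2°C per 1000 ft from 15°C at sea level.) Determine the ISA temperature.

ISA temperature = 15 − 2 × (600/1000) = 15 − 1.2 = 13.8°C.

13.8°C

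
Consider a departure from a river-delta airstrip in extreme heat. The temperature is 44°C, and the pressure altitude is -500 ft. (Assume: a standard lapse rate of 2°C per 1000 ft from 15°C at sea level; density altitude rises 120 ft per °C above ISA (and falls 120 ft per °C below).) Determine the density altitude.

2860 ft

ISA temperature at -500 ft = 15 − 2 × (-500/1000) = 16°C.
ISA deviation = 44 − 16 = +28°C.
Density altitude = -500 + 120 × (28) = -500 + (+3360) = 2860 ft.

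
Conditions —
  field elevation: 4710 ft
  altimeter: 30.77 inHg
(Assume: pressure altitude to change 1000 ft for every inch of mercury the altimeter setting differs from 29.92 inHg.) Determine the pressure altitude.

Pressure correction = (29.92 − 30.77) × 1000 = -850 ft.
Pressure altitude = 4710 + (-850) = 3860 ft.

3860 ft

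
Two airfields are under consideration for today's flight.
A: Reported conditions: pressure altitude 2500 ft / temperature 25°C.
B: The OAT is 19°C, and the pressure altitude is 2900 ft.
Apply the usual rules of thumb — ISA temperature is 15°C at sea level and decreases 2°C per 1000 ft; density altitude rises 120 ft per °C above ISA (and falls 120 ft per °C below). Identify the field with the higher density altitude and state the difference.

A by 224 ft

A: ISA temp = 10°C, deviation +15°C, DA = 2500 + 120 × 15 = 4300 ft.
B: ISA temp = 9.2°C, deviation +9.8°C, DA = 2900 + 120 × 9.8 = 4076 ft.
A is higher by 4300 − 4076 = 224 ft.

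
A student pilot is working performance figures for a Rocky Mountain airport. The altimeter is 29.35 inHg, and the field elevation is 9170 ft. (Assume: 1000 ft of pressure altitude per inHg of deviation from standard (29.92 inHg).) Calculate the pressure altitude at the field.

9740 ft

Pressure correction = (29.92 − 29.35) × 1000 = +570 ft.
Pressure altitude = 9170 + (+570) = 9740 ft.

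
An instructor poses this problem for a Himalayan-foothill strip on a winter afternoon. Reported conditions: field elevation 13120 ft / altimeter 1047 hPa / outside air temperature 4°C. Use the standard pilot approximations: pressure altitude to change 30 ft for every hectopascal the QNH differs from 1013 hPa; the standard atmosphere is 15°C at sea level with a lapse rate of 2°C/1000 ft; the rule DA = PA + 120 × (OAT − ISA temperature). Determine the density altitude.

Pressure altitude = 13120 + (1013 − 1047) × 30 = 13120 + (-1020) = 12100 ft.
ISA temperature at 12100 ft = 15 − 2 × (12100/1000) = -9.2°C.
ISA deviation = 4 − (-9.2) = +13.2°C.
Density altitude = 12100 + 120 × (13.2) = 13684 ft.

13684 ft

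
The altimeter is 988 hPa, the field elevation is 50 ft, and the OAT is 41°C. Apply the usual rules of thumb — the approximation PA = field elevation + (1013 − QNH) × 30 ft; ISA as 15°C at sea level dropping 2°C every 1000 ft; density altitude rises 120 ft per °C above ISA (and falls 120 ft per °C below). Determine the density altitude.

Pressure altitude = 50 + (1013 − 988) × 30 = 50 + (+750) = 800 ft.
ISA temperature at 800 ft = 15 − 2 × (800/1000) = 13.4°C.
ISA deviation = 41 − 13.4 = +27.6°C.
Density altitude = 800 + 120 × (27.6) = 4112 ft.

4112 ft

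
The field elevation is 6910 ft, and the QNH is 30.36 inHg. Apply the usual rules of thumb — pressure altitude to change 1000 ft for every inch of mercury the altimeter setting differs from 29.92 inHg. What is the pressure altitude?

Pressure correction = (29.92 − 30.36) × 1000 = -440 ft.
Pressure altitude = 6910 + (-440) = 6470 ft.

6470 ft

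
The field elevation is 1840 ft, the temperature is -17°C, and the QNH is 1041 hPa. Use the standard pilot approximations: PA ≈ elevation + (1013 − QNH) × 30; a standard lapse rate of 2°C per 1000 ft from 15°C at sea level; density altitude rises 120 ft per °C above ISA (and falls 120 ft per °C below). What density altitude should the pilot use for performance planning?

Pressure altitude = 1840 + (1013 − 1041) × 30 = 1840 + (-840) = 1000 ft.
ISA temperature at 1000 ft = 15 − 2 × (1000/1000) = 13°C.
ISA deviation = -17 − 13 = -30°C.
Density altitude = 1000 + 120 × (-30) = -2600 ft.

-2600 ft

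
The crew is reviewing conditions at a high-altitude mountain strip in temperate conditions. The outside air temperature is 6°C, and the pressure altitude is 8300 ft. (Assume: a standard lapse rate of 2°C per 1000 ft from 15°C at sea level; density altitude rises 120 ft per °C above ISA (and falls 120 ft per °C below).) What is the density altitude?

9212 ft

ISA temperature at 8300 ft = 15 − 2 × (8300/1000) = -1.6°C.
ISA deviation = 6 − (-1.6) = +7.6°C.
Density altitude = 8300 + 120 × (7.6) = 8300 + (+912) = 9212 ft.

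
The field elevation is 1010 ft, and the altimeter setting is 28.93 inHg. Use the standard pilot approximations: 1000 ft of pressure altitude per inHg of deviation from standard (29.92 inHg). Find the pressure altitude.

2000 ft

Pressure correction = (29.92 − 28.93) × 1000 = +990 ft.
Pressure altitude = 1010 + (+990) = 2000 ft.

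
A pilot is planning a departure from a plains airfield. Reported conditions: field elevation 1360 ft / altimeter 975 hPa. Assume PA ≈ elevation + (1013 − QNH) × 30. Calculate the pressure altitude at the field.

2500 ft

Pressure correction = (1013 − 975) × 30 = +1140 ft.
Pressure altitude = 1360 + (+1140) = 2500 ft.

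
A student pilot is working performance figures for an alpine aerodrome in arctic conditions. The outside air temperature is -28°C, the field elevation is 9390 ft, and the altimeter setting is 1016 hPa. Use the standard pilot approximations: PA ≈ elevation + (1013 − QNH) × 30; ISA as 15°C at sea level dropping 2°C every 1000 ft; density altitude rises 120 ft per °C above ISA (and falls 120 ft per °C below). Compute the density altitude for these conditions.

Pressure altitude = 9390 + (1013 − 1016) × 30 = 9390 + (-90) = 9300 ft.
ISA temperature at 9300 ft = 15 − 2 × (9300/1000) = -3.6°C.
ISA deviation = -28 − (-3.6) = -24.4°C.
Density altitude = 9300 + 120 × (-24.4) = 6372 ft.

6372 ft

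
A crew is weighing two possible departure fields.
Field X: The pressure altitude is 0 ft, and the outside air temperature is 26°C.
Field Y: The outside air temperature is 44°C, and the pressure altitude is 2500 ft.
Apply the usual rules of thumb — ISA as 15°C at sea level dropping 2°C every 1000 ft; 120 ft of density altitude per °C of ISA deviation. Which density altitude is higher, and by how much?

Field X: ISA temp = 15°C, deviation +11°C, DA = 0 + 120 × 11 = 1320 ft.
Field Y: ISA temp = 10°C, deviation +34°C, DA = 2500 + 120 × 34 = 6580 ft.
Field Y is higher by 6580 − 1320 = 5260 ft.

Field Y by 5260 ft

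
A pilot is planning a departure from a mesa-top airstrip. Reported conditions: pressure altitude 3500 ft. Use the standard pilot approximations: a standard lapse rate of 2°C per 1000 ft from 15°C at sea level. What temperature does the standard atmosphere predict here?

ISA temperature = 15 − 2 × (3500/1000) = 15 − 7 = 8°C.

8°C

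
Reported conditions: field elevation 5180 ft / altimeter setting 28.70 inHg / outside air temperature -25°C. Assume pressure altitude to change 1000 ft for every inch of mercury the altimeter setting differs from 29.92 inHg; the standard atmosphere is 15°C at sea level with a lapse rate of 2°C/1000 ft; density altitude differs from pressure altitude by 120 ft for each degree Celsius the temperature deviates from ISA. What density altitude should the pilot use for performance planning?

3136 ft

Pressure altitude = 5180 + (29.92 − 28.70) × 1000 = 5180 + (+1220) = 6400 ft.
ISA temperature at 6400 ft = 15 − 2 × (6400/1000) = 2.2°C.
ISA deviation = -25 − 2.2 = -27.2°C.
Density altitude = 6400 + 120 × (-27.2) = 3136 ft.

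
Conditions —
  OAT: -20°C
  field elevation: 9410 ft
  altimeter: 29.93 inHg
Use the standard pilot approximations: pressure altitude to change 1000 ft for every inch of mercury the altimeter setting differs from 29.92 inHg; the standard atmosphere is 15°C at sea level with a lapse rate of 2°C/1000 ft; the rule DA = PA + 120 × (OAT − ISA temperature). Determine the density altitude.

Pressure altitude = 9410 + (29.92 − 29.93) × 1000 = 9410 + (-10) = 9400 ft.
ISA temperature at 9400 ft = 15 − 2 × (9400/1000) = -3.8°C.
ISA deviation = -20 − (-3.8) = -16.2°C.
Density altitude = 9400 + 120 × (-16.2) = 7456 ft.

7456 ft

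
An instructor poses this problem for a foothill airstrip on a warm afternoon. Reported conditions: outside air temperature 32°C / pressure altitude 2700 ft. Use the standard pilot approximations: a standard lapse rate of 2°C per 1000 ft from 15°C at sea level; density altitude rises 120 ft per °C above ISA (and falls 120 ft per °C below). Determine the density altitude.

5388 ft

ISA temperature at 2700 ft = 15 − 2 × (2700/1000) = 9.6°C.
ISA deviation = 32 − 9.6 = +22.4°C.
Density altitude = 2700 + 120 × (22.4) = 2700 + (+2688) = 5388 ft.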